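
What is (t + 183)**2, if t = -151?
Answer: 1024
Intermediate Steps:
(t + 183)**2 = (-151 + 183)**2 = 32**2 = 1024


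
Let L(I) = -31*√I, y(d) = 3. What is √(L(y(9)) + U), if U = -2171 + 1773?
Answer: √(-398 - 31*√3) ≈ 21.253*I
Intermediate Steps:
U = -398
√(L(y(9)) + U) = √(-31*√3 - 398) = √(-398 - 31*√3)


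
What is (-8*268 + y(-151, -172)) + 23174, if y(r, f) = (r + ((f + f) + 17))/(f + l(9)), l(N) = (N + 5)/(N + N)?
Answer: 32411532/1541 ≈ 21033.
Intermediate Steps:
l(N) = (5 + N)/(2*N) (l(N) = (5 + N)/((2*N)) = (5 + N)*(1/(2*N)) = (5 + N)/(2*N))
y(r, f) = (17 + r + 2*f)/(7/9 + f) (y(r, f) = (r + ((f + f) + 17))/(f + (½)*(5 + 9)/9) = (r + (2*f + 17))/(f + (½)*(⅑)*14) = (r + (17 + 2*f))/(f + 7/9) = (17 + r + 2*f)/(7/9 + f))
(-8*268 + y(-151, -172)) + 23174 = (-8*268 + 9*(17 - 151 + 2*(-172))/(7 + 9*(-172))) + 23174 = (-2144 + 9*(17 - 151 - 344)/(7 - 1548)) + 23174 = (-2144 + 9*(-478)/(-1541)) + 23174 = (-2144 + 9*(-1/1541)*(-478)) + 23174 = (-2144 + 4302/1541) + 23174 = -3299602/1541 + 23174 = 32411532/1541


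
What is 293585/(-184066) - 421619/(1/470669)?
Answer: -36526607970262911/184066 ≈ -1.9844e+11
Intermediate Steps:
293585/(-184066) - 421619/(1/470669) = 293585*(-1/184066) - 421619/1/470669 = -293585/184066 - 421619*470669 = -293585/184066 - 198442993111 = -36526607970262911/184066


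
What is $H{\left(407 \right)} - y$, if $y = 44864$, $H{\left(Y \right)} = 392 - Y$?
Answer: $-44879$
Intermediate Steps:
$H{\left(407 \right)} - y = \left(392 - 407\right) - 44864 = -15 - 44864 = -44879$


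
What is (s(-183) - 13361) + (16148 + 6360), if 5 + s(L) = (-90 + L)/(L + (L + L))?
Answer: 1673077/183 ≈ 9142.5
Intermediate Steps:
s(L) = -5 + (-90 + L)/(3*L) (s(L) = -5 + (-90 + L)/(L + (L + L)) = -5 + (-90 + L)/(L + 2*L) = -5 + (-90 + L)/((3*L)) = -5 + (-90 + L)*(1/(3*L)) = -5 + (-90 + L)/(3*L))
(s(-183) - 13361) + (16148 + 6360) = ((-14/3 - 30/(-183)) - 13361) + (16148 + 6360) = ((-14/3 - 30*(-1/183)) - 13361) + 22508 = ((-14/3 + 10/61) - 13361) + 22508 = (-824/183 - 13361) + 22508 = -2445887/183 + 22508 = 1673077/183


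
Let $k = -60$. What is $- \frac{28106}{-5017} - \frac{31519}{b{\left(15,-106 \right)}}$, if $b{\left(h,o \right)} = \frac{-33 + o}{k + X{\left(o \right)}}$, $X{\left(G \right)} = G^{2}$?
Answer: $\frac{1767273984582}{697363} \approx 2.5342 \cdot 10^{6}$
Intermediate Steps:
$b{\left(h,o \right)} = \frac{-33 + o}{-60 + o^{2}}$
$- \frac{28106}{-5017} - \frac{31519}{b{\left(15,-106 \right)}} = - \frac{28106}{-5017} - \frac{31519}{\frac{1}{-60 + \left(-106\right)^{2}} \left(-33 - 106\right)} = \left(-28106\right) \left(- \frac{1}{5017}\right) - \frac{31519}{\frac{1}{-60 + 11236} \left(-139\right)} = \frac{28106}{5017} - \frac{31519}{\frac{1}{11176} \left(-139\right)} = \frac{28106}{5017} - \frac{31519}{- \frac{139}{11176}} = \frac{28106}{5017} - - \frac{352256344}{139} = \frac{28106}{5017} + \frac{352256344}{139} = \frac{1767273984582}{697363}$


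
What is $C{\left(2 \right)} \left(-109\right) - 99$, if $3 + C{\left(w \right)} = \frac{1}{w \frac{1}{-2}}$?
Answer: $337$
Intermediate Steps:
$C{\left(w \right)} = -3 - \frac{2}{w}$ ($C{\left(w \right)} = -3 + \frac{1}{w \frac{1}{-2}} = -3 + \frac{1}{w \left(- \frac{1}{2}\right)} = -3 + \frac{1}{\left(- \frac{1}{2}\right) w} = -3 - \frac{2}{w}$)
$C{\left(2 \right)} \left(-109\right) - 99 = \left(-3 - \frac{2}{2}\right) \left(-109\right) - 99 = \left(-3 - 1\right) \left(-109\right) - 99 = \left(-4\right) \left(-109\right) - 99 = 436 - 99 = 337$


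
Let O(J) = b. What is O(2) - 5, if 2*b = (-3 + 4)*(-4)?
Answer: -7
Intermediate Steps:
b = -2 (b = ((-3 + 4)*(-4))/2 = (1*(-4))/2 = (½)*(-4) = -2)
O(J) = -2
O(2) - 5 = -2 - 5 = -7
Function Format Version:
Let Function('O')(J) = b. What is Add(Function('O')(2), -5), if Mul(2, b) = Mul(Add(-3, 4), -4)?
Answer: -7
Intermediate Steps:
b = -2 (b = Mul(Rational(1, 2), Mul(Add(-3, 4), -4)) = Mul(Rational(1, 2), Mul(1, -4)) = Mul(Rational(1, 2), -4) = -2)
Function('O')(J) = -2
Add(Function('O')(2), -5) = Add(-2, -5) = -7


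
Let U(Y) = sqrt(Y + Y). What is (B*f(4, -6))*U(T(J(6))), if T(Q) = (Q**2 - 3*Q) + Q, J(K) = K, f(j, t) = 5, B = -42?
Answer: -840*sqrt(3) ≈ -1454.9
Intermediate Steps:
T(Q) = Q**2 - 2*Q
U(Y) = sqrt(2)*sqrt(Y) (U(Y) = sqrt(2*Y) = sqrt(2)*sqrt(Y))
(B*f(4, -6))*U(T(J(6))) = (-42*5)*(sqrt(2)*sqrt(6*(-2 + 6))) = -210*sqrt(2)*sqrt(6*4) = -210*sqrt(2)*sqrt(24) = -210*sqrt(2)*2*sqrt(6) = -840*sqrt(3)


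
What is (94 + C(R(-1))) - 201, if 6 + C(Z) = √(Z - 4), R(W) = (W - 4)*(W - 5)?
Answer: -113 + √26 ≈ -107.90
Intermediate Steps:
R(W) = (-5 + W)*(-4 + W) (R(W) = (-4 + W)*(-5 + W) = (-5 + W)*(-4 + W))
C(Z) = -6 + √(-4 + Z) (C(Z) = -6 + √(Z - 4) = -6 + √(-4 + Z))
(94 + C(R(-1))) - 201 = (94 + (-6 + √(-4 + (20 + (-1)² - 9*(-1))))) - 201 = (94 + (-6 + √(-4 + (20 + 1 + 9)))) - 201 = (94 + (-6 + √(-4 + 30))) - 201 = (94 + (-6 + √26)) - 201 = (88 + √26) - 201 = -113 + √26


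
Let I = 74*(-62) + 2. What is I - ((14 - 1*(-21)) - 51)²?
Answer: -4842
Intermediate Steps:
I = -4586 (I = -4588 + 2 = -4586)
I - ((14 - 1*(-21)) - 51)² = -4586 - ((14 - 1*(-21)) - 51)² = -4586 - ((14 + 21) - 51)² = -4586 - (35 - 51)² = -4586 - 1*(-16)² = -4586 - 1*256 = -4586 - 256 = -4842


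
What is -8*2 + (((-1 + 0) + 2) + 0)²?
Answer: -15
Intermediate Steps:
-8*2 + (((-1 + 0) + 2) + 0)² = -16 + ((-1 + 2) + 0)² = -16 + (1 + 0)² = -16 + 1² = -16 + 1 = -15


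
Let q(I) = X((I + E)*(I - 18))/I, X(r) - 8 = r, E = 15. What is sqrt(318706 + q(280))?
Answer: sqrt(1563012115)/70 ≈ 564.79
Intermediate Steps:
X(r) = 8 + r
q(I) = (8 + (-18 + I)*(15 + I))/I (q(I) = (8 + (I + 15)*(I - 18))/I = (8 + (15 + I)*(-18 + I))/I = (8 + (-18 + I)*(15 + I))/I)
sqrt(318706 + q(280)) = sqrt(318706 + (-3 + 280 - 262/280)) = sqrt(318706 + (-3 + 280 - 262*1/280)) = sqrt(318706 + (-3 + 280 - 131/140)) = sqrt(318706 + 38649/140) = sqrt(44657489/140) = sqrt(1563012115)/70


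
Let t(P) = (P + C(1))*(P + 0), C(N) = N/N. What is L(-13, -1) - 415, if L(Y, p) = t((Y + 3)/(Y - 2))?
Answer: -3725/9 ≈ -413.89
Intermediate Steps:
C(N) = 1
t(P) = P*(1 + P) (t(P) = (P + 1)*(P + 0) = (1 + P)*P = P*(1 + P))
L(Y, p) = (1 + (3 + Y)/(-2 + Y))*(3 + Y)/(-2 + Y) (L(Y, p) = ((Y + 3)/(Y - 2))*(1 + (Y + 3)/(Y - 2)) = ((3 + Y)/(-2 + Y))*(1 + (3 + Y)/(-2 + Y)) = (1 + (3 + Y)/(-2 + Y))*(3 + Y)/(-2 + Y))
L(-13, -1) - 415 = (1 + 2*(-13))*(3 - 13)/(-2 - 13)**2 - 415 = (1 - 26)*(-10)/(-15)**2 - 415 = (1/225)*(-25)*(-10) - 415 = 10/9 - 415 = -3725/9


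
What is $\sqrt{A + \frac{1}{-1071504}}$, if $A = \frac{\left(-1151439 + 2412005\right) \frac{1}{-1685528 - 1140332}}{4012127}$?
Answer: $\frac{i \sqrt{1365361912018626961498995145}}{36155954652257580} \approx 0.001022 i$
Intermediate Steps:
$A = - \frac{630283}{5668854602110}$ ($A = \frac{1260566}{-2825860} \cdot \frac{1}{4012127} = 1260566 \left(- \frac{1}{2825860}\right) \frac{1}{4012127} = \left(- \frac{630283}{1412930}\right) \frac{1}{4012127} = - \frac{630283}{5668854602110} \approx -1.1118 \cdot 10^{-7}$)
$\sqrt{A + \frac{1}{-1071504}} = \sqrt{- \frac{630283}{5668854602110} + \frac{1}{-1071504}} = \sqrt{- \frac{630283}{5668854602110} - \frac{1}{1071504}} = \sqrt{- \frac{453157525553}{433871455827090960}} = \frac{i \sqrt{1365361912018626961498995145}}{36155954652257580}$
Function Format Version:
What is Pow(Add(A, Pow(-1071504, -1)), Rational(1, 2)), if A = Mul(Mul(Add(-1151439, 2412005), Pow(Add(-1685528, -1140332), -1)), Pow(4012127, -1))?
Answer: Mul(Rational(1, 36155954652257580), I, Pow(1365361912018626961498995145, Rational(1, 2))) ≈ Mul(0.0010220, I)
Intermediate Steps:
A = Rational(-630283, 5668854602110) (A = Mul(Mul(1260566, Pow(-2825860, -1)), Rational(1, 4012127)) = Mul(Mul(1260566, Rational(-1, 2825860)), Rational(1, 4012127)) = Mul(Rational(-630283, 1412930), Rational(1, 4012127)) = Rational(-630283, 5668854602110) ≈ -1.1118e-7)
Pow(Add(A, Pow(-1071504, -1)), Rational(1, 2)) = Pow(Add(Rational(-630283, 5668854602110), Pow(-1071504, -1)), Rational(1, 2)) = Pow(Add(Rational(-630283, 5668854602110), Rational(-1, 1071504)), Rational(1, 2)) = Pow(Rational(-453157525553, 433871455827090960), Rational(1, 2)) = Mul(Rational(1, 36155954652257580), I, Pow(1365361912018626961498995145, Rational(1, 2)))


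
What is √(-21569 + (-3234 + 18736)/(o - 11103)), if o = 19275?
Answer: I*√40007925082/1362 ≈ 146.86*I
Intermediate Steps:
√(-21569 + (-3234 + 18736)/(o - 11103)) = √(-21569 + (-3234 + 18736)/(19275 - 11103)) = √(-21569 + 15502/8172) = √(-21569 + 15502*(1/8172)) = √(-21569 + 7751/4086) = √(-88123183/4086) = I*√40007925082/1362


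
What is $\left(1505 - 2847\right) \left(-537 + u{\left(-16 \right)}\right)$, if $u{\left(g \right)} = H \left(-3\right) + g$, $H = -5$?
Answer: $721996$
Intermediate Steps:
$u{\left(g \right)} = 15 + g$ ($u{\left(g \right)} = \left(-5\right) \left(-3\right) + g = 15 + g$)
$\left(1505 - 2847\right) \left(-537 + u{\left(-16 \right)}\right) = \left(1505 - 2847\right) \left(-537 + \left(15 - 16\right)\right) = - 1342 \left(-537 - 1\right) = \left(-1342\right) \left(-538\right) = 721996$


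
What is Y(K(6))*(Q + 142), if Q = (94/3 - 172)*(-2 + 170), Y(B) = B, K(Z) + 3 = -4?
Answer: 164430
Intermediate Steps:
K(Z) = -7 (K(Z) = -3 - 4 = -7)
Q = -23632 (Q = (94*(⅓) - 172)*168 = (94/3 - 172)*168 = -422/3*168 = -23632)
Y(K(6))*(Q + 142) = -7*(-23632 + 142) = -7*(-23490) = 164430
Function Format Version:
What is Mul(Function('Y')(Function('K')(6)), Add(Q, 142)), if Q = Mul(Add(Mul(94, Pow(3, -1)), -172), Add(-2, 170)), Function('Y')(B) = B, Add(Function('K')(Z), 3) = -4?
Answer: 164430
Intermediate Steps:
Function('K')(Z) = -7 (Function('K')(Z) = Add(-3, -4) = -7)
Q = -23632 (Q = Mul(Add(Mul(94, Rational(1, 3)), -172), 168) = Mul(Add(Rational(94, 3), -172), 168) = Mul(Rational(-422, 3), 168) = -23632)
Mul(Function('Y')(Function('K')(6)), Add(Q, 142)) = Mul(-7, Add(-23632, 142)) = Mul(-7, -23490) = 164430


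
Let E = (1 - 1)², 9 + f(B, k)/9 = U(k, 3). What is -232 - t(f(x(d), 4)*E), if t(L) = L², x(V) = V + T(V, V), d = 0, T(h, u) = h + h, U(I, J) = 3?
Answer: -232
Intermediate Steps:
T(h, u) = 2*h
x(V) = 3*V (x(V) = V + 2*V = 3*V)
f(B, k) = -54 (f(B, k) = -81 + 9*3 = -81 + 27 = -54)
E = 0 (E = 0² = 0)
-232 - t(f(x(d), 4)*E) = -232 - (-54*0)² = -232 - 1*0² = -232 - 1*0 = -232 + 0 = -232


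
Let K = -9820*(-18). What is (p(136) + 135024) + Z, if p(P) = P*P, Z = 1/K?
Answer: 27136195201/176760 ≈ 1.5352e+5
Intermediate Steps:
K = 176760
Z = 1/176760 ≈ 5.6574e-6
p(P) = P²
(p(136) + 135024) + Z = (136² + 135024) + 1/176760 = (18496 + 135024) + 1/176760 = 153520 + 1/176760 = 27136195201/176760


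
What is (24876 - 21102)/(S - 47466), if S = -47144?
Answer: -1887/47305 ≈ -0.039890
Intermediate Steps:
(24876 - 21102)/(S - 47466) = (24876 - 21102)/(-47144 - 47466) = 3774/(-94610) = 3774*(-1/94610) = -1887/47305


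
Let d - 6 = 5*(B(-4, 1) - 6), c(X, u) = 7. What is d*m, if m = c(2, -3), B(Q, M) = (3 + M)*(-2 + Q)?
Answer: -1008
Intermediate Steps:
B(Q, M) = (-2 + Q)*(3 + M)
d = -144 (d = 6 + 5*((-6 - 2*1 + 3*(-4) + 1*(-4)) - 6) = 6 + 5*((-6 - 2 - 12 - 4) - 6) = 6 + 5*(-24 - 6) = 6 + 5*(-30) = 6 - 150 = -144)
m = 7
d*m = -144*7 = -1008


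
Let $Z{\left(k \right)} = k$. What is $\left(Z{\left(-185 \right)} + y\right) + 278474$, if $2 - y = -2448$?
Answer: $280739$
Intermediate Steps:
$y = 2450$ ($y = 2 - -2448 = 2 + 2448 = 2450$)
$\left(Z{\left(-185 \right)} + y\right) + 278474 = \left(-185 + 2450\right) + 278474 = 2265 + 278474 = 280739$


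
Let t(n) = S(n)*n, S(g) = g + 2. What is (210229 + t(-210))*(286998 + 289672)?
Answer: 146421703030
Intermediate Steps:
S(g) = 2 + g
t(n) = n*(2 + n) (t(n) = (2 + n)*n = n*(2 + n))
(210229 + t(-210))*(286998 + 289672) = (210229 - 210*(2 - 210))*(286998 + 289672) = (210229 - 210*(-208))*576670 = (210229 + 43680)*576670 = 253909*576670 = 146421703030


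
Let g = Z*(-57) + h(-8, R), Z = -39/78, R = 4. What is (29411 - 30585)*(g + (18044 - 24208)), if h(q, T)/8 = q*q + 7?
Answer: 6536245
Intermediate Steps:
Z = -½ (Z = -39*1/78 = -½ ≈ -0.50000)
h(q, T) = 56 + 8*q² (h(q, T) = 8*(q*q + 7) = 8*(q² + 7) = 8*(7 + q²) = 56 + 8*q²)
g = 1193/2 (g = -½*(-57) + (56 + 8*(-8)²) = 57/2 + (56 + 8*64) = 57/2 + (56 + 512) = 57/2 + 568 = 1193/2 ≈ 596.50)
(29411 - 30585)*(g + (18044 - 24208)) = (29411 - 30585)*(1193/2 + (18044 - 24208)) = -1174*(1193/2 - 6164) = -1174*(-11135/2) = 6536245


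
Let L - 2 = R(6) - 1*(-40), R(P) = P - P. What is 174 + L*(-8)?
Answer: -162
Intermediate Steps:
R(P) = 0
L = 42 (L = 2 + (0 - 1*(-40)) = 2 + (0 + 40) = 2 + 40 = 42)
174 + L*(-8) = 174 + 42*(-8) = 174 - 336 = -162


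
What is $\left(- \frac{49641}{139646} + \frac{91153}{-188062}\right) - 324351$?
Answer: $- \frac{2129540606202458}{6565526513} \approx -3.2435 \cdot 10^{5}$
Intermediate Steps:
$\left(- \frac{49641}{139646} + \frac{91153}{-188062}\right) - 324351 = \left(\left(-49641\right) \frac{1}{139646} + 91153 \left(- \frac{1}{188062}\right)\right) - 324351 = \left(- \frac{49641}{139646} - \frac{91153}{188062}\right) - 324351 = - \frac{5516184395}{6565526513} - 324351 = - \frac{2129540606202458}{6565526513}$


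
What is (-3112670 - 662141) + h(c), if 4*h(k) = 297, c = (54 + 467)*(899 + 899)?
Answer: -15098947/4 ≈ -3.7747e+6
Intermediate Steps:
c = 936758 (c = 521*1798 = 936758)
h(k) = 297/4 (h(k) = (¼)*297 = 297/4)
(-3112670 - 662141) + h(c) = (-3112670 - 662141) + 297/4 = -3774811 + 297/4 = -15098947/4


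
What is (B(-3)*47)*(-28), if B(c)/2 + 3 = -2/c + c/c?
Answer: 10528/3 ≈ 3509.3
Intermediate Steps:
B(c) = -4 - 4/c (B(c) = -6 + 2*(-2/c + c/c) = -6 + 2*(-2/c + 1) = -6 + 2*(1 - 2/c) = -6 + (2 - 4/c) = -4 - 4/c)
(B(-3)*47)*(-28) = ((-4 - 4/(-3))*47)*(-28) = ((-4 - 4*(-1/3))*47)*(-28) = ((-4 + 4/3)*47)*(-28) = -8/3*47*(-28) = -376/3*(-28) = 10528/3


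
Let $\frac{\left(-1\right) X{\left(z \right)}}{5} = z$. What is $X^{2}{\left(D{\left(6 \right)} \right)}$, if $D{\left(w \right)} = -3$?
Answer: $225$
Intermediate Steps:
$X{\left(z \right)} = - 5 z$
$X^{2}{\left(D{\left(6 \right)} \right)} = \left(\left(-5\right) \left(-3\right)\right)^{2} = 15^{2} = 225$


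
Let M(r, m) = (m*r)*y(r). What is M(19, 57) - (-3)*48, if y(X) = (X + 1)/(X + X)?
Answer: 714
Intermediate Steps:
y(X) = (1 + X)/(2*X) (y(X) = (1 + X)/((2*X)) = (1 + X)*(1/(2*X)) = (1 + X)/(2*X))
M(r, m) = m*(1 + r)/2 (M(r, m) = (m*r)*((1 + r)/(2*r)) = m*(1 + r)/2)
M(19, 57) - (-3)*48 = (½)*57*(1 + 19) - (-3)*48 = (½)*57*20 - 1*(-144) = 570 + 144 = 714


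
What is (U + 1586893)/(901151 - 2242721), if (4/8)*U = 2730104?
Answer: -7047101/1341570 ≈ -5.2529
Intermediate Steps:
U = 5460208 (U = 2*2730104 = 5460208)
(U + 1586893)/(901151 - 2242721) = (5460208 + 1586893)/(901151 - 2242721) = 7047101/(-1341570) = 7047101*(-1/1341570) = -7047101/1341570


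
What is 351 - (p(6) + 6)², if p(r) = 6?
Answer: 207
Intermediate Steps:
351 - (p(6) + 6)² = 351 - (6 + 6)² = 351 - 1*12² = 351 - 1*144 = 351 - 144 = 207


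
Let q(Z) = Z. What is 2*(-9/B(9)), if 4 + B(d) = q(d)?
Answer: -18/5 ≈ -3.6000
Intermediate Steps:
B(d) = -4 + d
2*(-9/B(9)) = 2*(-9/(-4 + 9)) = 2*(-9/5) = -18/5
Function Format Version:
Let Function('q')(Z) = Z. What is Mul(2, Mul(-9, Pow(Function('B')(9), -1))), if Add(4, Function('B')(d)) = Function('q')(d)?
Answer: Rational(-18, 5) ≈ -3.6000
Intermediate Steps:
Function('B')(d) = Add(-4, d)
Mul(2, Mul(-9, Pow(Function('B')(9), -1))) = Mul(2, Mul(-9, Pow(Add(-4, 9), -1))) = Mul(2, Mul(-9, Pow(5, -1))) = Mul(2, Mul(-9, Rational(1, 5))) = Mul(2, Rational(-9, 5)) = Rational(-18, 5)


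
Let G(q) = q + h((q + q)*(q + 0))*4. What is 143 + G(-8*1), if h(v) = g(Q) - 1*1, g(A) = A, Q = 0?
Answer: 131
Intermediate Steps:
h(v) = -1 (h(v) = 0 - 1*1 = 0 - 1 = -1)
G(q) = -4 + q (G(q) = q - 1*4 = q - 4 = -4 + q)
143 + G(-8*1) = 143 + (-4 - 8*1) = 143 + (-4 - 8) = 143 - 12 = 131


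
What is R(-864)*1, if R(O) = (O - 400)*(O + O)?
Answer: 2184192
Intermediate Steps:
R(O) = 2*O*(-400 + O) (R(O) = (-400 + O)*(2*O) = 2*O*(-400 + O))
R(-864)*1 = (2*(-864)*(-400 - 864))*1 = (2*(-864)*(-1264))*1 = 2184192*1 = 2184192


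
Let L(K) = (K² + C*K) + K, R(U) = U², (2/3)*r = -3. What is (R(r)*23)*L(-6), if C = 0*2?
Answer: 27945/2 ≈ 13973.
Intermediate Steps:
r = -9/2 (r = (3/2)*(-3) = -9/2 ≈ -4.5000)
C = 0
L(K) = K + K² (L(K) = (K² + 0*K) + K = (K² + 0) + K = K² + K = K + K²)
(R(r)*23)*L(-6) = ((-9/2)²*23)*(-6*(1 - 6)) = ((81/4)*23)*(-6*(-5)) = (1863/4)*30 = 27945/2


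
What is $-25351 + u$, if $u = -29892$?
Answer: $-55243$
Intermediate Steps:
$-25351 + u = -25351 - 29892 = -55243$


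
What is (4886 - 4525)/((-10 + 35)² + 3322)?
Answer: 361/3947 ≈ 0.091462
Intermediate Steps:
(4886 - 4525)/((-10 + 35)² + 3322) = 361/(25² + 3322) = 361/(625 + 3322) = 361/3947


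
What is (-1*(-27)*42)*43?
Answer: 48762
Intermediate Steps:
(-1*(-27)*42)*43 = (27*42)*43 = 1134*43 = 48762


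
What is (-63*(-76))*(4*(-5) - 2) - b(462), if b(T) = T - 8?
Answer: -105790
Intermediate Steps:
b(T) = -8 + T
(-63*(-76))*(4*(-5) - 2) - b(462) = (-63*(-76))*(4*(-5) - 2) - (-8 + 462) = 4788*(-20 - 2) - 1*454 = 4788*(-22) - 454 = -105336 - 454 = -105790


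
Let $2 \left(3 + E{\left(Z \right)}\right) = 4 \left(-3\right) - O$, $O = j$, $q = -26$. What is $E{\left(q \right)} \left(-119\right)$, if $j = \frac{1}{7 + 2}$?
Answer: $\frac{19397}{18} \approx 1077.6$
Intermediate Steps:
$j = \frac{1}{9} \approx 0.11111$
$O = \frac{1}{9} \approx 0.11111$
$E{\left(Z \right)} = - \frac{163}{18}$ ($E{\left(Z \right)} = -3 + \frac{4 \left(-3\right) - \frac{1}{9}}{2} = -3 + \frac{-12 - \frac{1}{9}}{2} = -3 + \frac{1}{2} \left(- \frac{109}{9}\right) = -3 - \frac{109}{18} = - \frac{163}{18}$)
$E{\left(q \right)} \left(-119\right) = \left(- \frac{163}{18}\right) \left(-119\right) = \frac{19397}{18}$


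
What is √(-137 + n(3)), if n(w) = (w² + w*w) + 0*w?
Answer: I*√119 ≈ 10.909*I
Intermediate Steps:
n(w) = 2*w² (n(w) = (w² + w²) + 0 = 2*w² + 0 = 2*w²)
√(-137 + n(3)) = √(-137 + 2*3²) = √(-137 + 2*9) = √(-137 + 18) = √(-119) = I*√119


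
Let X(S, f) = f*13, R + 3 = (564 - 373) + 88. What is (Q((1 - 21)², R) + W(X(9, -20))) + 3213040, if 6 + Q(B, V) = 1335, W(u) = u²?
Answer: 3281969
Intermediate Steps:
R = 276 (R = -3 + ((564 - 373) + 88) = -3 + (191 + 88) = -3 + 279 = 276)
X(S, f) = 13*f
Q(B, V) = 1329 (Q(B, V) = -6 + 1335 = 1329)
(Q((1 - 21)², R) + W(X(9, -20))) + 3213040 = (1329 + (13*(-20))²) + 3213040 = (1329 + (-260)²) + 3213040 = (1329 + 67600) + 3213040 = 68929 + 3213040 = 3281969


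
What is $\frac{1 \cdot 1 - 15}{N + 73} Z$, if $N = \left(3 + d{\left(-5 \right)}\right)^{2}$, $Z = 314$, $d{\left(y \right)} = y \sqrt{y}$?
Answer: $- \frac{4396 i}{- 43 i + 30 \sqrt{5}} \approx 29.773 - 46.447 i$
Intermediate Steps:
$d{\left(y \right)} = y^{\frac{3}{2}}$
$N = \left(3 - 5 i \sqrt{5}\right)^{2}$ ($N = \left(3 + \left(-5\right)^{\frac{3}{2}}\right)^{2} = \left(3 - 5 i \sqrt{5}\right)^{2} \approx -116.0 - 67.082 i$)
$\frac{1 \cdot 1 - 15}{N + 73} Z = \frac{1 \cdot 1 - 15}{\left(3 - 5 i \sqrt{5}\right)^{2} + 73} \cdot 314 = \frac{1 - 15}{73 + \left(3 - 5 i \sqrt{5}\right)^{2}} \cdot 314 = - \frac{14}{73 + \left(3 - 5 i \sqrt{5}\right)^{2}} \cdot 314 = - \frac{4396}{73 + \left(3 - 5 i \sqrt{5}\right)^{2}}$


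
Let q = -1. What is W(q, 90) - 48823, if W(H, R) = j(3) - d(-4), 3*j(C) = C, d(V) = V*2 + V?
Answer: -48810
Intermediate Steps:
d(V) = 3*V (d(V) = 2*V + V = 3*V)
j(C) = C/3
W(H, R) = 13 (W(H, R) = (1/3)*3 - 3*(-4) = 1 - 1*(-12) = 1 + 12 = 13)
W(q, 90) - 48823 = 13 - 48823 = -48810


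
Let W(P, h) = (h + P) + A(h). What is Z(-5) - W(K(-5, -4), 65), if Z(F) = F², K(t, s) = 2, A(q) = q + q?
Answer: -172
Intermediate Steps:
A(q) = 2*q
W(P, h) = P + 3*h (W(P, h) = (h + P) + 2*h = (P + h) + 2*h = P + 3*h)
Z(-5) - W(K(-5, -4), 65) = (-5)² - (2 + 3*65) = 25 - (2 + 195) = 25 - 1*197 = 25 - 197 = -172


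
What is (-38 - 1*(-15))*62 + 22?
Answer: -1404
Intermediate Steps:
(-38 - 1*(-15))*62 + 22 = (-38 + 15)*62 + 22 = -23*62 + 22 = -1426 + 22 = -1404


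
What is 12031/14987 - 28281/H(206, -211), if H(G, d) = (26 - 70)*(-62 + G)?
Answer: 15153811/2877504 ≈ 5.2663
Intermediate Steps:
H(G, d) = 2728 - 44*G (H(G, d) = -44*(-62 + G) = 2728 - 44*G)
12031/14987 - 28281/H(206, -211) = 12031/14987 - 28281/(2728 - 44*206) = 12031*(1/14987) - 28281/(2728 - 9064) = 12031/14987 - 28281/(-6336) = 12031/14987 - 28281*(-1/6336) = 12031/14987 + 857/192 = 15153811/2877504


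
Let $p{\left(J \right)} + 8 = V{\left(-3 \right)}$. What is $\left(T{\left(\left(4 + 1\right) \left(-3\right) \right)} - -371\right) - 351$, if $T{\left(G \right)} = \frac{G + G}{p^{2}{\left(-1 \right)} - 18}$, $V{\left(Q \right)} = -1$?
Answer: $\frac{410}{21} \approx 19.524$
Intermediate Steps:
$p{\left(J \right)} = -9$ ($p{\left(J \right)} = -8 - 1 = -9$)
$T{\left(G \right)} = \frac{2 G}{63}$ ($T{\left(G \right)} = \frac{G + G}{\left(-9\right)^{2} - 18} = \frac{2 G}{81 - 18} = \frac{2 G}{63}$)
$\left(T{\left(\left(4 + 1\right) \left(-3\right) \right)} - -371\right) - 351 = \left(\frac{2 \left(4 + 1\right) \left(-3\right)}{63} - -371\right) - 351 = \left(\frac{2 \cdot 5 \left(-3\right)}{63} + \left(-664 + 1035\right)\right) - 351 = \left(\frac{2}{63} \left(-15\right) + 371\right) - 351 = \left(- \frac{10}{21} + 371\right) - 351 = \frac{7781}{21} - 351 = \frac{410}{21}$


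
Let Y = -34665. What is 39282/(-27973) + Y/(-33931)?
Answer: -363193497/949151863 ≈ -0.38265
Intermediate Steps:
39282/(-27973) + Y/(-33931) = 39282/(-27973) - 34665/(-33931) = 39282*(-1/27973) - 34665*(-1/33931) = -39282/27973 + 34665/33931 = -363193497/949151863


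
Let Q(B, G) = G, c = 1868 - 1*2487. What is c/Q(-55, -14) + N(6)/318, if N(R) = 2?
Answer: 98435/2226 ≈ 44.221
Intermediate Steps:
c = -619 (c = 1868 - 2487 = -619)
c/Q(-55, -14) + N(6)/318 = -619/(-14) + 2/318 = -619*(-1/14) + 2*(1/318) = 619/14 + 1/159 = 98435/2226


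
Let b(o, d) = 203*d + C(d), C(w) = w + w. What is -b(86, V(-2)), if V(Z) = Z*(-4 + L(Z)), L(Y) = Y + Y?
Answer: -3280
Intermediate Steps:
L(Y) = 2*Y
C(w) = 2*w
V(Z) = Z*(-4 + 2*Z)
b(o, d) = 205*d (b(o, d) = 203*d + 2*d = 205*d)
-b(86, V(-2)) = -205*2*(-2)*(-2 - 2) = -205*2*(-2)*(-4) = -205*16 = -1*3280 = -3280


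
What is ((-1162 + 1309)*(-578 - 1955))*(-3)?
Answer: 1117053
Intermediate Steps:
((-1162 + 1309)*(-578 - 1955))*(-3) = (147*(-2533))*(-3) = -372351*(-3) = 1117053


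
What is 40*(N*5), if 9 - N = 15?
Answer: -1200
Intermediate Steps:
N = -6 (N = 9 - 1*15 = 9 - 15 = -6)
40*(N*5) = 40*(-6*5) = 40*(-30) = -1200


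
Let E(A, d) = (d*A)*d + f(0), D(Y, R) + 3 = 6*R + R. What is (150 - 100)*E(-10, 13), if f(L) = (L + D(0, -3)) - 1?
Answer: -85750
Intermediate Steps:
D(Y, R) = -3 + 7*R (D(Y, R) = -3 + (6*R + R) = -3 + 7*R)
f(L) = -25 + L (f(L) = (L + (-3 + 7*(-3))) - 1 = (L + (-3 - 21)) - 1 = (L - 24) - 1 = (-24 + L) - 1 = -25 + L)
E(A, d) = -25 + A*d² (E(A, d) = (d*A)*d + (-25 + 0) = (A*d)*d - 25 = A*d² - 25 = -25 + A*d²)
(150 - 100)*E(-10, 13) = (150 - 100)*(-25 - 10*13²) = 50*(-25 - 10*169) = 50*(-25 - 1690) = 50*(-1715) = -85750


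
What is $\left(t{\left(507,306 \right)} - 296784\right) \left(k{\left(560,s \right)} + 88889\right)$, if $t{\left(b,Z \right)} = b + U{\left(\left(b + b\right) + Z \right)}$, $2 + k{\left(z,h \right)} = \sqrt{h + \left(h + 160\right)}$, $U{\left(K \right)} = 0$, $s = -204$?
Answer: $-26335173699 - 592554 i \sqrt{62} \approx -2.6335 \cdot 10^{10} - 4.6658 \cdot 10^{6} i$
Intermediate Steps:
$k{\left(z,h \right)} = -2 + \sqrt{160 + 2 h}$ ($k{\left(z,h \right)} = -2 + \sqrt{h + \left(h + 160\right)} = -2 + \sqrt{h + \left(160 + h\right)} = -2 + \sqrt{160 + 2 h}$)
$t{\left(b,Z \right)} = b$ ($t{\left(b,Z \right)} = b + 0 = b$)
$\left(t{\left(507,306 \right)} - 296784\right) \left(k{\left(560,s \right)} + 88889\right) = \left(507 - 296784\right) \left(\left(-2 + \sqrt{160 + 2 \left(-204\right)}\right) + 88889\right) = - 296277 \left(\left(-2 + \sqrt{160 - 408}\right) + 88889\right) = - 296277 \left(\left(-2 + \sqrt{-248}\right) + 88889\right) = - 296277 \left(\left(-2 + 2 i \sqrt{62}\right) + 88889\right) = - 296277 \left(88887 + 2 i \sqrt{62}\right) = -26335173699 - 592554 i \sqrt{62}$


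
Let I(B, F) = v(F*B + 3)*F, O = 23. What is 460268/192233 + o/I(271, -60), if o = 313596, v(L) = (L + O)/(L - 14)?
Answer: -81702042242459/15603552610 ≈ -5236.1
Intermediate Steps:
v(L) = (23 + L)/(-14 + L) (v(L) = (L + 23)/(L - 14) = (23 + L)/(-14 + L))
I(B, F) = F*(26 + B*F)/(-11 + B*F) (I(B, F) = ((23 + (F*B + 3))/(-14 + (F*B + 3)))*F = ((23 + (B*F + 3))/(-14 + (B*F + 3)))*F = ((23 + (3 + B*F))/(-14 + (3 + B*F)))*F = ((26 + B*F)/(-11 + B*F))*F = F*(26 + B*F)/(-11 + B*F))
460268/192233 + o/I(271, -60) = 460268/192233 + 313596/((-60*(26 + 271*(-60))/(-11 + 271*(-60)))) = 460268*(1/192233) + 313596/((-60*(26 - 16260)/(-11 - 16260))) = 460268/192233 + 313596/((-60*(-16234)/(-16271))) = 460268/192233 + 313596/((-60*(-1/16271)*(-16234))) = 460268/192233 + 313596/(-974040/16271) = 460268/192233 + 313596*(-16271/974040) = 460268/192233 - 425210043/81170 = -81702042242459/15603552610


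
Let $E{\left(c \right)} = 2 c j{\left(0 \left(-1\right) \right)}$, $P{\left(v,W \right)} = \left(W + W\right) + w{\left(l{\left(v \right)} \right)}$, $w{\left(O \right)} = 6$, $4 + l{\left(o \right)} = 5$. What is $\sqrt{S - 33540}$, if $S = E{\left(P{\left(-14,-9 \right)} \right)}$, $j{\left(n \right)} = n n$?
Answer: $2 i \sqrt{8385} \approx 183.14 i$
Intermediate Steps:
$l{\left(o \right)} = 1$ ($l{\left(o \right)} = -4 + 5 = 1$)
$j{\left(n \right)} = n^{2}$
$P{\left(v,W \right)} = 6 + 2 W$ ($P{\left(v,W \right)} = \left(W + W\right) + 6 = 2 W + 6 = 6 + 2 W$)
$E{\left(c \right)} = 0$ ($E{\left(c \right)} = 2 c \left(0 \left(-1\right)\right)^{2} = 2 c 0^{2} = 2 c 0 = 0$)
$S = 0$
$\sqrt{S - 33540} = \sqrt{0 - 33540} = \sqrt{-33540} = 2 i \sqrt{8385}$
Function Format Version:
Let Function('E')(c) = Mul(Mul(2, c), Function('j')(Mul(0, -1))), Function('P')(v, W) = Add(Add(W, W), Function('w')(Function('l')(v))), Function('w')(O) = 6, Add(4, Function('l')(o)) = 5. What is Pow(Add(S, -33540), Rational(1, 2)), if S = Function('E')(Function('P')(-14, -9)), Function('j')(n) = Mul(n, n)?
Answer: Mul(2, I, Pow(8385, Rational(1, 2))) ≈ Mul(183.14, I)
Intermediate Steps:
Function('l')(o) = 1 (Function('l')(o) = Add(-4, 5) = 1)
Function('j')(n) = Pow(n, 2)
Function('P')(v, W) = Add(6, Mul(2, W)) (Function('P')(v, W) = Add(Add(W, W), 6) = Add(Mul(2, W), 6) = Add(6, Mul(2, W)))
Function('E')(c) = 0 (Function('E')(c) = Mul(Mul(2, c), Pow(Mul(0, -1), 2)) = Mul(Mul(2, c), Pow(0, 2)) = Mul(Mul(2, c), 0) = 0)
S = 0
Pow(Add(S, -33540), Rational(1, 2)) = Pow(Add(0, -33540), Rational(1, 2)) = Pow(-33540, Rational(1, 2)) = Mul(2, I, Pow(8385, Rational(1, 2)))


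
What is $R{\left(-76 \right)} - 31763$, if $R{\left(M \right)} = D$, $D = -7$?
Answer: $-31770$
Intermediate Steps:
$R{\left(M \right)} = -7$
$R{\left(-76 \right)} - 31763 = -7 - 31763 = -31770$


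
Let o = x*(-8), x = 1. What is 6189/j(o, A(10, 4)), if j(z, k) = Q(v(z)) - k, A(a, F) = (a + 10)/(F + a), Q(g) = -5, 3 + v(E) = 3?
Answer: -14441/15 ≈ -962.73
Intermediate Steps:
v(E) = 0 (v(E) = -3 + 3 = 0)
o = -8 (o = 1*(-8) = -8)
A(a, F) = (10 + a)/(F + a)
j(z, k) = -5 - k
6189/j(o, A(10, 4)) = 6189/(-5 - (10 + 10)/(4 + 10)) = 6189/(-5 - 20/14) = 6189/(-5 - 1*10/7) = 6189/(-5 - 10/7) = 6189/(-45/7) = 6189*(-7/45) = -14441/15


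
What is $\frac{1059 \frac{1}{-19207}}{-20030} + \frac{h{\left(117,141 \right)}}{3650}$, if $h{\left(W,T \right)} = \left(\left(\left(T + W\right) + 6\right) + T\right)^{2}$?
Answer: $\frac{631030802106}{14042141665} \approx 44.938$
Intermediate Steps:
$h{\left(W,T \right)} = \left(6 + W + 2 T\right)^{2}$ ($h{\left(W,T \right)} = \left(\left(6 + T + W\right) + T\right)^{2} = \left(6 + W + 2 T\right)^{2}$)
$\frac{1059 \frac{1}{-19207}}{-20030} + \frac{h{\left(117,141 \right)}}{3650} = \frac{1059 \frac{1}{-19207}}{-20030} + \frac{\left(6 + 117 + 2 \cdot 141\right)^{2}}{3650} = 1059 \left(- \frac{1}{19207}\right) \left(- \frac{1}{20030}\right) + \left(6 + 117 + 282\right)^{2} \cdot \frac{1}{3650} = \left(- \frac{1059}{19207}\right) \left(- \frac{1}{20030}\right) + 405^{2} \cdot \frac{1}{3650} = \frac{1059}{384716210} + 164025 \cdot \frac{1}{3650} = \frac{1059}{384716210} + \frac{6561}{146} = \frac{631030802106}{14042141665}$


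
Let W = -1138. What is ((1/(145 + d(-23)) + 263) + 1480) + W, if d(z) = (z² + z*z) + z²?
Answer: 1047861/1732 ≈ 605.00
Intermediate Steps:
d(z) = 3*z² (d(z) = (z² + z²) + z² = 2*z² + z² = 3*z²)
((1/(145 + d(-23)) + 263) + 1480) + W = ((1/(145 + 3*(-23)²) + 263) + 1480) - 1138 = ((1/(145 + 3*529) + 263) + 1480) - 1138 = ((1/(145 + 1587) + 263) + 1480) - 1138 = ((1/1732 + 263) + 1480) - 1138 = (455517/1732 + 1480) - 1138 = 3018877/1732 - 1138 = 1047861/1732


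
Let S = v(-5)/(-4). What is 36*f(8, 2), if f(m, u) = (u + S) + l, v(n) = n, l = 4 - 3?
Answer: 153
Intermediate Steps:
l = 1
S = 5/4 (S = -5/(-4) = -5*(-¼) = 5/4 ≈ 1.2500)
f(m, u) = 9/4 + u (f(m, u) = (u + 5/4) + 1 = (5/4 + u) + 1 = 9/4 + u)
36*f(8, 2) = 36*(9/4 + 2) = 36*(17/4) = 153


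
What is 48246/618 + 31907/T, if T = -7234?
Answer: 54882173/745102 ≈ 73.657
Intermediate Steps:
48246/618 + 31907/T = 48246/618 + 31907/(-7234) = 48246*(1/618) + 31907*(-1/7234) = 8041/103 - 31907/7234 = 54882173/745102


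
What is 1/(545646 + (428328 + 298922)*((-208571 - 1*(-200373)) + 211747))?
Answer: 1/148031555896 ≈ 6.7553e-12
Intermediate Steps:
1/(545646 + (428328 + 298922)*((-208571 - 1*(-200373)) + 211747)) = 1/(545646 + 727250*((-208571 + 200373) + 211747)) = 1/(545646 + 727250*(-8198 + 211747)) = 1/(545646 + 727250*203549) = 1/(545646 + 148031010250) = 1/148031555896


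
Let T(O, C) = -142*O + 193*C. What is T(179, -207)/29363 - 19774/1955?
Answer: -708420357/57404665 ≈ -12.341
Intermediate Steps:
T(179, -207)/29363 - 19774/1955 = (-142*179 + 193*(-207))/29363 - 19774/1955 = (-25418 - 39951)*(1/29363) - 19774*1/1955 = -65369*1/29363 - 19774/1955 = -65369/29363 - 19774/1955 = -708420357/57404665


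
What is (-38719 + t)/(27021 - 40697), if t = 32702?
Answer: 6017/13676 ≈ 0.43997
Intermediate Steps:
(-38719 + t)/(27021 - 40697) = (-38719 + 32702)/(27021 - 40697) = -6017/(-13676) = -6017*(-1/13676) = 6017/13676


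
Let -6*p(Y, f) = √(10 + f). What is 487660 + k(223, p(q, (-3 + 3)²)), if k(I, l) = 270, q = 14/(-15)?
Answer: 487930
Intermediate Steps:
q = -14/15 (q = 14*(-1/15) = -14/15 ≈ -0.93333)
p(Y, f) = -√(10 + f)/6
487660 + k(223, p(q, (-3 + 3)²)) = 487660 + 270 = 487930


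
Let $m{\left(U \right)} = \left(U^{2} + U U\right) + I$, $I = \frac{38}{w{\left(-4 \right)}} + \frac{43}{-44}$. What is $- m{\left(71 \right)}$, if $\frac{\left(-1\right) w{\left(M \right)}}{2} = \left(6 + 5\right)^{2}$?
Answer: $- \frac{4879139}{484} \approx -10081.0$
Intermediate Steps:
$w{\left(M \right)} = -242$ ($w{\left(M \right)} = - 2 \left(6 + 5\right)^{2} = - 2 \cdot 11^{2} = \left(-2\right) 121 = -242$)
$I = - \frac{549}{484}$ ($I = \frac{38}{-242} + \frac{43}{-44} = 38 \left(- \frac{1}{242}\right) + 43 \left(- \frac{1}{44}\right) = - \frac{19}{121} - \frac{43}{44} = - \frac{549}{484} \approx -1.1343$)
$m{\left(U \right)} = - \frac{549}{484} + 2 U^{2}$ ($m{\left(U \right)} = \left(U^{2} + U U\right) - \frac{549}{484} = \left(U^{2} + U^{2}\right) - \frac{549}{484} = 2 U^{2} - \frac{549}{484} = - \frac{549}{484} + 2 U^{2}$)
$- m{\left(71 \right)} = - (- \frac{549}{484} + 2 \cdot 71^{2}) = - (- \frac{549}{484} + 2 \cdot 5041) = - (- \frac{549}{484} + 10082) = \left(-1\right) \frac{4879139}{484} = - \frac{4879139}{484}$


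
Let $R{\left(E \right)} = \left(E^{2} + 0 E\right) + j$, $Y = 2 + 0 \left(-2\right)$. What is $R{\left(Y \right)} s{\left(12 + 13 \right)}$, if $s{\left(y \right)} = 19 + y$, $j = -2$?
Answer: $88$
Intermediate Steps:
$Y = 2$ ($Y = 2 + 0 = 2$)
$R{\left(E \right)} = -2 + E^{2}$ ($R{\left(E \right)} = \left(E^{2} + 0 E\right) - 2 = \left(E^{2} + 0\right) - 2 = E^{2} - 2 = -2 + E^{2}$)
$R{\left(Y \right)} s{\left(12 + 13 \right)} = \left(-2 + 2^{2}\right) \left(19 + \left(12 + 13\right)\right) = \left(-2 + 4\right) \left(19 + 25\right) = 2 \cdot 44 = 88$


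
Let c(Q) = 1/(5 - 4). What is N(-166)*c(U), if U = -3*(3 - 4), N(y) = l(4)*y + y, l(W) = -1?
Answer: 0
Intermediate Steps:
N(y) = 0 (N(y) = -y + y = 0)
U = 3 (U = -3*(-1) = 3)
c(Q) = 1 (c(Q) = 1/1 = 1)
N(-166)*c(U) = 0*1 = 0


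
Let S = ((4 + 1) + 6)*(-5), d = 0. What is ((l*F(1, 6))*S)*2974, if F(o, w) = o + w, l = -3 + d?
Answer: 3434970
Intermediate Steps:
l = -3 (l = -3 + 0 = -3)
S = -55 (S = (5 + 6)*(-5) = 11*(-5) = -55)
((l*F(1, 6))*S)*2974 = (-3*(1 + 6)*(-55))*2974 = (-3*7*(-55))*2974 = -21*(-55)*2974 = 1155*2974 = 3434970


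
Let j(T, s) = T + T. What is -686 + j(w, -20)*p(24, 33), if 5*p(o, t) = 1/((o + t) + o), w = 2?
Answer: -277826/405 ≈ -685.99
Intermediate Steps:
p(o, t) = 1/(5*(t + 2*o)) (p(o, t) = 1/(5*((o + t) + o)) = 1/(5*(t + 2*o)))
j(T, s) = 2*T
-686 + j(w, -20)*p(24, 33) = -686 + (2*2)*(1/(5*(33 + 2*24))) = -686 + 4*(1/(5*(33 + 48))) = -686 + 4*((⅕)/81) = -686 + 4*((⅕)*(1/81)) = -686 + 4*(1/405) = -686 + 4/405 = -277826/405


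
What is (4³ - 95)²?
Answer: 961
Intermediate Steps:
(4³ - 95)² = (64 - 95)² = (-31)² = 961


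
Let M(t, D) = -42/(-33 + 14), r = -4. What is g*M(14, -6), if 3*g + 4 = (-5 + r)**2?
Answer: 1078/19 ≈ 56.737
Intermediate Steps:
M(t, D) = 42/19 (M(t, D) = -42/(-19) = -42*(-1/19) = 42/19)
g = 77/3 (g = -4/3 + (-5 - 4)**2/3 = -4/3 + (1/3)*(-9)**2 = -4/3 + (1/3)*81 = -4/3 + 27 = 77/3 ≈ 25.667)
g*M(14, -6) = (77/3)*(42/19) = 1078/19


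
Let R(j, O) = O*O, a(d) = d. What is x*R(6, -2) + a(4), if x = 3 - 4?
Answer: 0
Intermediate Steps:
R(j, O) = O²
x = -1
x*R(6, -2) + a(4) = -1*(-2)² + 4 = -1*4 + 4 = -4 + 4 = 0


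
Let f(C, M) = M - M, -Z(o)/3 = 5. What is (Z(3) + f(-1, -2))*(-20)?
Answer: 300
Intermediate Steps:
Z(o) = -15 (Z(o) = -3*5 = -15)
f(C, M) = 0
(Z(3) + f(-1, -2))*(-20) = (-15 + 0)*(-20) = -15*(-20) = 300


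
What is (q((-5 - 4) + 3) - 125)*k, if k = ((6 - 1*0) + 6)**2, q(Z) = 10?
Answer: -16560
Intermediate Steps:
k = 144 (k = ((6 + 0) + 6)**2 = (6 + 6)**2 = 12**2 = 144)
(q((-5 - 4) + 3) - 125)*k = (10 - 125)*144 = -115*144 = -16560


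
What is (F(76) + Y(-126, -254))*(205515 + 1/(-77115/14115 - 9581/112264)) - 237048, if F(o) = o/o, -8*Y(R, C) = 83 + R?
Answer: 1677383637178307/1563106520 ≈ 1.0731e+6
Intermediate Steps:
Y(R, C) = -83/8 - R/8 (Y(R, C) = -(83 + R)/8 = -83/8 - R/8)
F(o) = 1
(F(76) + Y(-126, -254))*(205515 + 1/(-77115/14115 - 9581/112264)) - 237048 = (1 + (-83/8 - ⅛*(-126)))*(205515 + 1/(-77115/14115 - 9581/112264)) - 237048 = (1 + (-83/8 + 63/4))*(205515 + 1/(-77115*1/14115 - 9581*1/112264)) - 237048 = (1 + 43/8)*(205515 + 1/(-5141/941 - 9581/112264)) - 237048 = 51*(205515 + 1/(-586164945/105640424))/8 - 237048 = 51*(205515 - 105640424/586164945)/8 - 237048 = (51/8)*(120465583031251/586164945) - 237048 = 2047914911531267/1563106520 - 237048 = 1677383637178307/1563106520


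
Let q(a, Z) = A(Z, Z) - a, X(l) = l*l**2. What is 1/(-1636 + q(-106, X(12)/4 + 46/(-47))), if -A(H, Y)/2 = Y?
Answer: -47/112426 ≈ -0.00041805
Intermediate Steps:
A(H, Y) = -2*Y
X(l) = l**3
q(a, Z) = -a - 2*Z (q(a, Z) = -2*Z - a = -a - 2*Z)
1/(-1636 + q(-106, X(12)/4 + 46/(-47))) = 1/(-1636 + (-1*(-106) - 2*(12**3/4 + 46/(-47)))) = 1/(-1636 + (106 - 2*(1728*(1/4) + 46*(-1/47)))) = 1/(-1636 + (106 - 2*(432 - 46/47))) = 1/(-1636 + (106 - 2*20258/47)) = 1/(-1636 + (106 - 40516/47)) = 1/(-1636 - 35534/47) = 1/(-112426/47) = -47/112426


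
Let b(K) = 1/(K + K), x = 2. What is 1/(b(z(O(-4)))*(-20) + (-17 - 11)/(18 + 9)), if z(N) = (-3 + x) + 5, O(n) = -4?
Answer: -54/191 ≈ -0.28272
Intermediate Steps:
z(N) = 4 (z(N) = (-3 + 2) + 5 = -1 + 5 = 4)
b(K) = 1/(2*K)
1/(b(z(O(-4)))*(-20) + (-17 - 11)/(18 + 9)) = 1/(((½)/4)*(-20) + (-17 - 11)/(18 + 9)) = 1/(((½)*(¼))*(-20) - 28/27) = 1/((⅛)*(-20) - 28*1/27) = 1/(-5/2 - 28/27) = 1/(-191/54) = -54/191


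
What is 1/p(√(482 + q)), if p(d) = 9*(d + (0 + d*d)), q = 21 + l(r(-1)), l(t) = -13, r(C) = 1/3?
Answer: 1/4401 - √10/308070 ≈ 0.00021696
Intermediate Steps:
r(C) = ⅓ (r(C) = 1*(⅓) = ⅓)
q = 8 (q = 21 - 13 = 8)
p(d) = 9*d + 9*d² (p(d) = 9*(d + (0 + d²)) = 9*(d + d²) = 9*d + 9*d²)
1/p(√(482 + q)) = 1/(9*√(482 + 8)*(1 + √(482 + 8))) = 1/(9*√490*(1 + √490)) = 1/(9*(7*√10)*(1 + 7*√10)) = 1/(63*√10*(1 + 7*√10)) = √10/(630*(1 + 7*√10))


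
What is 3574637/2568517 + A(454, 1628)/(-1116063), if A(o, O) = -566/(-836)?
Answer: 1667618672456447/1198249997622678 ≈ 1.3917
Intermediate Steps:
A(o, O) = 283/418 (A(o, O) = -566*(-1/836) = 283/418)
3574637/2568517 + A(454, 1628)/(-1116063) = 3574637/2568517 + (283/418)/(-1116063) = 3574637*(1/2568517) + (283/418)*(-1/1116063) = 3574637/2568517 - 283/466514334 = 1667618672456447/1198249997622678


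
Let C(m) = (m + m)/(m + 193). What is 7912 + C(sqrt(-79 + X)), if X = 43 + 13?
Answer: 147448055/18636 + 193*I*sqrt(23)/18636 ≈ 7912.0 + 0.049667*I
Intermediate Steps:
X = 56
C(m) = 2*m/(193 + m) (C(m) = (2*m)/(193 + m) = 2*m/(193 + m))
7912 + C(sqrt(-79 + X)) = 7912 + 2*sqrt(-79 + 56)/(193 + sqrt(-79 + 56)) = 7912 + 2*sqrt(-23)/(193 + sqrt(-23)) = 7912 + 2*(I*sqrt(23))/(193 + I*sqrt(23)) = 7912 + 2*I*sqrt(23)/(193 + I*sqrt(23))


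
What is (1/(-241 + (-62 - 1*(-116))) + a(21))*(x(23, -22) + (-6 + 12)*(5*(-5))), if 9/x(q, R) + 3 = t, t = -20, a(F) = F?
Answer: -13580034/4301 ≈ -3157.4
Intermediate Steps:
x(q, R) = -9/23 (x(q, R) = 9/(-3 - 20) = 9/(-23) = 9*(-1/23) = -9/23)
(1/(-241 + (-62 - 1*(-116))) + a(21))*(x(23, -22) + (-6 + 12)*(5*(-5))) = (1/(-241 + (-62 - 1*(-116))) + 21)*(-9/23 + (-6 + 12)*(5*(-5))) = (1/(-241 + (-62 + 116)) + 21)*(-9/23 + 6*(-25)) = (1/(-241 + 54) + 21)*(-9/23 - 150) = (1/(-187) + 21)*(-3459/23) = (-1/187 + 21)*(-3459/23) = (3926/187)*(-3459/23) = -13580034/4301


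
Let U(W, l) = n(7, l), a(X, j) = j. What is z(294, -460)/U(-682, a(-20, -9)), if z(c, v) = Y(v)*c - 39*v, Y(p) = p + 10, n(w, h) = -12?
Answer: 9530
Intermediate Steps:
Y(p) = 10 + p
U(W, l) = -12
z(c, v) = -39*v + c*(10 + v) (z(c, v) = (10 + v)*c - 39*v = c*(10 + v) - 39*v = -39*v + c*(10 + v))
z(294, -460)/U(-682, a(-20, -9)) = (-39*(-460) + 294*(10 - 460))/(-12) = (17940 + 294*(-450))*(-1/12) = (17940 - 132300)*(-1/12) = -114360*(-1/12) = 9530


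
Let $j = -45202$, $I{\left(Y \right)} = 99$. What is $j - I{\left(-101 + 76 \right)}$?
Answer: $-45301$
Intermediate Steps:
$j - I{\left(-101 + 76 \right)} = -45202 - 99 = -45301$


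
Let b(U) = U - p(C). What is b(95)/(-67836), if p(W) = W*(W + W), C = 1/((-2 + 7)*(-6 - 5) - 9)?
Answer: -64853/46309376 ≈ -0.0014004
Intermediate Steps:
C = -1/64 (C = 1/(5*(-11) - 9) = 1/(-55 - 9) = 1/(-64) = -1/64 ≈ -0.015625)
p(W) = 2*W**2 (p(W) = W*(2*W) = 2*W**2)
b(U) = -1/2048 + U (b(U) = U - 2*(-1/64)**2 = U - 2/4096 = U - 1*1/2048 = U - 1/2048 = -1/2048 + U)
b(95)/(-67836) = (-1/2048 + 95)/(-67836) = (194559/2048)*(-1/67836) = -64853/46309376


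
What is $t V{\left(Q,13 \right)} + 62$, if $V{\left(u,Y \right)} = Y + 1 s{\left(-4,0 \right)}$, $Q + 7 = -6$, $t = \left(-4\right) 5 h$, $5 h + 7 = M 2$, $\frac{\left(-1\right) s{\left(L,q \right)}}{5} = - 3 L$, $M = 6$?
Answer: $1002$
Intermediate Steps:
$s{\left(L,q \right)} = 15 L$ ($s{\left(L,q \right)} = - 5 \left(- 3 L\right) = 15 L$)
$h = 1$ ($h = - \frac{7}{5} + \frac{6 \cdot 2}{5} = - \frac{7}{5} + \frac{1}{5} \cdot 12 = - \frac{7}{5} + \frac{12}{5} = 1$)
$t = -20$ ($t = \left(-4\right) 5 \cdot 1 = \left(-20\right) 1 = -20$)
$Q = -13$ ($Q = -7 - 6 = -13$)
$V{\left(u,Y \right)} = -60 + Y$ ($V{\left(u,Y \right)} = Y + 1 \cdot 15 \left(-4\right) = Y + 1 \left(-60\right) = Y - 60 = -60 + Y$)
$t V{\left(Q,13 \right)} + 62 = - 20 \left(-60 + 13\right) + 62 = \left(-20\right) \left(-47\right) + 62 = 940 + 62 = 1002$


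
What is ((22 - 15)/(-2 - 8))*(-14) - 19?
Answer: -46/5 ≈ -9.2000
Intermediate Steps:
((22 - 15)/(-2 - 8))*(-14) - 19 = (7/(-10))*(-14) - 19 = (7*(-⅒))*(-14) - 19 = -7/10*(-14) - 19 = 49/5 - 19 = -46/5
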